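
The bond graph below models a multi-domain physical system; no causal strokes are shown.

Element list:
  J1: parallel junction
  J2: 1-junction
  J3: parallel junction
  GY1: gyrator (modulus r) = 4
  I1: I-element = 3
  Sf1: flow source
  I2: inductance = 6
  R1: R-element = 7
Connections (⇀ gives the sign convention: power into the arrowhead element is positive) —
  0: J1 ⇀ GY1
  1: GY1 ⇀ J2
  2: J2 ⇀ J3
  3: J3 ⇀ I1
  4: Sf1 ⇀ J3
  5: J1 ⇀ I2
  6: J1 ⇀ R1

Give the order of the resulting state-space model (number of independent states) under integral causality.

2  (I1, I2 all integral)

bond 4 |Sf1  (Sf1 (Sf) sets flow on bond)
bond 3 |I1  (I1 outputs flow p/I1)
bond 2 |J3  (J3 needs exactly one e-in)
bond 1 |J2  (common-f at J2 fixed by 2)
bond 0 |J1  (GY1 both-in/both-out from 1)
bond 5 |I2  (J1: bond 0 brought effort, rest push out)
bond 6 |R1  (J1 effort already set via bond 0)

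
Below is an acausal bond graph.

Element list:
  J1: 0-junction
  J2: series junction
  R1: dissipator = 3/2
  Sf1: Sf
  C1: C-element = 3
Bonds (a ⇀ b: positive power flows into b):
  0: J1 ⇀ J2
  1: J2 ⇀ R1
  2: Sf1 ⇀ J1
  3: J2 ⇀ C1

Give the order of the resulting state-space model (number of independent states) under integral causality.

bond 2 stroke at Sf1  (Sf1 (Sf) sets flow on bond)
bond 0 stroke at J1  (J1 needs exactly one e-in)
bond 1 stroke at J2  (common-f at J2 fixed by 0)
bond 3 stroke at J2  (J2 flow already set via bond 0)

1  (C1 all integral)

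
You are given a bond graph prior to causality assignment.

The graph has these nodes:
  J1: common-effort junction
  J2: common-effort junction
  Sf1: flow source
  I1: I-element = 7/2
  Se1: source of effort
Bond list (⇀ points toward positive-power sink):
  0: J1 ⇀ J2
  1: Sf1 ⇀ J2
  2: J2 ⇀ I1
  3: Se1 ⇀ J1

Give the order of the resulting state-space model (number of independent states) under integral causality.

b1 stroke→Sf1  (Sf1: flow source, stroke at near end)
b3 stroke→J1  (Se1 fixes effort; stroke away)
b0 stroke→J2  (J1 effort already set via bond 3)
b2 stroke→I1  (common-e at J2 fixed by 0)

1  (I1 all integral)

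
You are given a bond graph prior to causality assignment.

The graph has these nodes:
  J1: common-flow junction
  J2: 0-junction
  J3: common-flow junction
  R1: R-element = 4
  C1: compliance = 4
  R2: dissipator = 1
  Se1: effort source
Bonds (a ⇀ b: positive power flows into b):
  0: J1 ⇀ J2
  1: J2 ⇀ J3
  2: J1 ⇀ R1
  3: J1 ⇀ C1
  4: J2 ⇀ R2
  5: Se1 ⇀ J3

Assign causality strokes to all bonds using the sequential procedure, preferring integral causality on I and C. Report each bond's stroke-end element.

bond 5 stroke→J3  (Se1: effort source, stroke at far end)
bond 1 stroke→J2  (closing 1-jn rule on J3)
bond 0 stroke→J1  (0-jn J2 has e-setter on 1)
bond 4 stroke→R2  (J2 effort already set via bond 1)
bond 3 stroke→J1  (C1 integral (e out))
bond 2 stroke→R1  (only one flow-in slot at J1)

bond 0 stroke at J1
bond 1 stroke at J2
bond 2 stroke at R1
bond 3 stroke at J1
bond 4 stroke at R2
bond 5 stroke at J3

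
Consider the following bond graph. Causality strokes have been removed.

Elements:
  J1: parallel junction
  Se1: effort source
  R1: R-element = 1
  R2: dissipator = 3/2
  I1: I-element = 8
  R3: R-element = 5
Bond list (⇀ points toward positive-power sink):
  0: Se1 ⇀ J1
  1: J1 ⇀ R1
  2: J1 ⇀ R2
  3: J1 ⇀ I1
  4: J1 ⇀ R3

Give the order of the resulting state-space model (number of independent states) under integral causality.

1  (I1 all integral)

b0 stroke→J1  (Se1 fixes effort; stroke away)
b1 stroke→R1  (J1 effort already set via bond 0)
b2 stroke→R2  (J1 effort already set via bond 0)
b3 stroke→I1  (0-jn J1 has e-setter on 0)
b4 stroke→R3  (J1 effort already set via bond 0)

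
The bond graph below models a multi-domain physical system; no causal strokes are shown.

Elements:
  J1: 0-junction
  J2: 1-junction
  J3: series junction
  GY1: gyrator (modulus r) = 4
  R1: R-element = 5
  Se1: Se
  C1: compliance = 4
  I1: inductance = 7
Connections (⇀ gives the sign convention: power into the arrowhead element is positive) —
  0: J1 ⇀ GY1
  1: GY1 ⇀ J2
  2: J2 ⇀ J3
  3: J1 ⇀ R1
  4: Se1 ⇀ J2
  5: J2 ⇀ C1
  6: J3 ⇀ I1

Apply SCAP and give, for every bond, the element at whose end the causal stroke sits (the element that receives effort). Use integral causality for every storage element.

b0 →J1
b1 →J2
b2 →J3
b3 →R1
b4 →J2
b5 →J2
b6 →I1

#4 stroke at J2  (Se1: effort source, stroke at far end)
#5 stroke at J2  (C1 integral (e out))
#6 stroke at I1  (I1 outputs flow p/I1)
#2 stroke at J3  (J3 flow already set via bond 6)
#1 stroke at J2  (1-jn J2 has f-setter on 2)
#0 stroke at J1  (through GY1, causality inverts; strokes same side of GY1)
#3 stroke at R1  (0-jn J1 has e-setter on 0)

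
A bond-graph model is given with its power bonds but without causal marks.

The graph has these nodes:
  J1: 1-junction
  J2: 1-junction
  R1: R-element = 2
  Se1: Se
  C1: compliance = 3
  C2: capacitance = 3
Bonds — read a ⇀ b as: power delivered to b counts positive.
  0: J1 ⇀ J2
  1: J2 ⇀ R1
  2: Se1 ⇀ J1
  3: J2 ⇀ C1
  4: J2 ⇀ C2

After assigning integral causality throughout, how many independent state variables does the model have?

#2 stroke→J1  (source Se1 imposes e)
#0 stroke→J2  (J1 needs exactly one f-in)
#3 stroke→J2  (C1: C, integral causality)
#4 stroke→J2  (C2: C, integral causality)
#1 stroke→R1  (closing 1-jn rule on J2)

2  (C1, C2 all integral)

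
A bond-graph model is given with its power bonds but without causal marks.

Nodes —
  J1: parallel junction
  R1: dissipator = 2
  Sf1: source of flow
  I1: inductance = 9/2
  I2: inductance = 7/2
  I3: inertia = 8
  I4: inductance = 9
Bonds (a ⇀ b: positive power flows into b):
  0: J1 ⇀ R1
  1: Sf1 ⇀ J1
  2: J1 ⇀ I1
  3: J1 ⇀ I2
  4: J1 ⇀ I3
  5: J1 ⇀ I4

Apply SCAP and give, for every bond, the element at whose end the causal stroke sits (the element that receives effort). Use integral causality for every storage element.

bond 0 →J1
bond 1 →Sf1
bond 2 →I1
bond 3 →I2
bond 4 →I3
bond 5 →I4

b1 stroke→Sf1  (source Sf1 imposes f)
b2 stroke→I1  (I1 integral (f out))
b3 stroke→I2  (prefer integral on I2)
b4 stroke→I3  (prefer integral on I3)
b5 stroke→I4  (I4 integral (f out))
b0 stroke→J1  (J1: last free bond brings effort in)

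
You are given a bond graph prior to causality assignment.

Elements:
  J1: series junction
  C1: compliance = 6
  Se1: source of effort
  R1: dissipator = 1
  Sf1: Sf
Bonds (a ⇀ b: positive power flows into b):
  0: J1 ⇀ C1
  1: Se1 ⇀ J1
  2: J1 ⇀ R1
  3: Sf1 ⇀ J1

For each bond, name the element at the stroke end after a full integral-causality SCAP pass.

b0 →J1
b1 →J1
b2 →J1
b3 →Sf1

β1 |J1  (Se1: effort source, stroke at far end)
β3 |Sf1  (Sf1 (Sf) sets flow on bond)
β0 |J1  (J1: bond 3 brought flow, rest push out)
β2 |J1  (1-jn J1 has f-setter on 3)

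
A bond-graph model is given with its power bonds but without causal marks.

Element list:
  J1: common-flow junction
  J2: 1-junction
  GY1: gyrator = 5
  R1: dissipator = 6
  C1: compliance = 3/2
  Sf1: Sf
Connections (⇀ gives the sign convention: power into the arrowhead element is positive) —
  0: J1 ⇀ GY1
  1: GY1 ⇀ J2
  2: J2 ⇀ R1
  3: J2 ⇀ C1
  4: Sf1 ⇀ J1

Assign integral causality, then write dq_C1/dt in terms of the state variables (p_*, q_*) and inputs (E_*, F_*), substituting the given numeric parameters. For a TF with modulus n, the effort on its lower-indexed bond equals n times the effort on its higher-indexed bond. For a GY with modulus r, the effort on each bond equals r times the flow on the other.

β4 stroke at Sf1  (Sf1: flow source, stroke at near end)
β0 stroke at J1  (common-f at J1 fixed by 4)
β1 stroke at J2  (GY GY1: same side as bond 0)
β3 stroke at J2  (C1 outputs effort q/C1)
β2 stroke at R1  (J2: last free bond brings flow in)

dq_C1/dt = 5*F_Sf1/6 - q_C1/9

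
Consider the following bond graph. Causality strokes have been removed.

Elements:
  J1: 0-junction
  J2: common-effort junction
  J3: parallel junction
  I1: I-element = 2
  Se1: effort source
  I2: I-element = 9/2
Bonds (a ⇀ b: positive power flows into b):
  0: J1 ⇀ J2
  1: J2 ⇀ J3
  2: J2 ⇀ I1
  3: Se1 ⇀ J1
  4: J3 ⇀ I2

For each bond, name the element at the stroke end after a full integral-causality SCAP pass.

b3 |J1  (source Se1 imposes e)
b0 |J2  (common-e at J1 fixed by 3)
b1 |J3  (0-jn J2 has e-setter on 0)
b2 |I1  (J2 effort already set via bond 0)
b4 |I2  (J3 effort already set via bond 1)

bond 0 stroke at J2
bond 1 stroke at J3
bond 2 stroke at I1
bond 3 stroke at J1
bond 4 stroke at I2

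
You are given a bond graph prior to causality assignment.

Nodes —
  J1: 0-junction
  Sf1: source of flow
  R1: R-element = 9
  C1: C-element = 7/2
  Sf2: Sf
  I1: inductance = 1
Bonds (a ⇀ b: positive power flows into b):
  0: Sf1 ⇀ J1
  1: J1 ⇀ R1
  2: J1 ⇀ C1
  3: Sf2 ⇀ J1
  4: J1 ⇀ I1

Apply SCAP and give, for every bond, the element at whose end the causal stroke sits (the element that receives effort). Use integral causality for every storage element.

b0 stroke→Sf1  (source Sf1 imposes f)
b3 stroke→Sf2  (Sf2: flow source, stroke at near end)
b2 stroke→J1  (C1: C, integral causality)
b1 stroke→R1  (0-jn J1 has e-setter on 2)
b4 stroke→I1  (J1 effort already set via bond 2)

#0 →Sf1
#1 →R1
#2 →J1
#3 →Sf2
#4 →I1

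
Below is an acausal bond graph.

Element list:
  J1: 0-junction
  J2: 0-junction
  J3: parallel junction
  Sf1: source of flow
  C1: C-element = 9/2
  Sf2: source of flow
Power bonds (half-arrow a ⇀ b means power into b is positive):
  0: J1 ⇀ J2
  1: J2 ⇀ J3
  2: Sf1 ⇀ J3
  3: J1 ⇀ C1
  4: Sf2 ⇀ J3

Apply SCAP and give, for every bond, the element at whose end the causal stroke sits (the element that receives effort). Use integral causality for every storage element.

β0 stroke→J2
β1 stroke→J3
β2 stroke→Sf1
β3 stroke→J1
β4 stroke→Sf2

b2 →Sf1  (source Sf1 imposes f)
b4 →Sf2  (source Sf2 imposes f)
b1 →J3  (only one effort-in slot at J3)
b0 →J2  (only one effort-in slot at J2)
b3 →J1  (only one effort-in slot at J1)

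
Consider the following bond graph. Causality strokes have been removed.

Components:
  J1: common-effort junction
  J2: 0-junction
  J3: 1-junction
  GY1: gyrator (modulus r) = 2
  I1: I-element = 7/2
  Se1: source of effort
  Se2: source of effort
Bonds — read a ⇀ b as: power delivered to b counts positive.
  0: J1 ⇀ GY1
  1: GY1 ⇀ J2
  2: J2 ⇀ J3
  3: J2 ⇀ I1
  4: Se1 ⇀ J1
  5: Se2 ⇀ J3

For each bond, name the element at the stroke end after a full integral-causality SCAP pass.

bond 4 stroke→J1  (Se1 fixes effort; stroke away)
bond 5 stroke→J3  (Se2: effort source, stroke at far end)
bond 0 stroke→GY1  (0-jn J1 has e-setter on 4)
bond 2 stroke→J2  (closing 1-jn rule on J3)
bond 1 stroke→GY1  (GY1 both-in/both-out from 0)
bond 3 stroke→I1  (J2 effort already set via bond 2)

b0 stroke→GY1
b1 stroke→GY1
b2 stroke→J2
b3 stroke→I1
b4 stroke→J1
b5 stroke→J3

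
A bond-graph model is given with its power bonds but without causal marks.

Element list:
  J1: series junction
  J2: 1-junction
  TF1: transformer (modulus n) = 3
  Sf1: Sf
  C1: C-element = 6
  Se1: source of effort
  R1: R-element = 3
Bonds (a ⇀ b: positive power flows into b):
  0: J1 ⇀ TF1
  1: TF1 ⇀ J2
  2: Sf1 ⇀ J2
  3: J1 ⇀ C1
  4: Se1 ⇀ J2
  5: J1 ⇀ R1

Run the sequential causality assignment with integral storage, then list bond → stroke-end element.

bond 2 |Sf1  (Sf1 fixes flow; stroke at Sf1)
bond 4 |J2  (Se1 (Se) sets effort on bond)
bond 1 |J2  (1-jn J2 has f-setter on 2)
bond 0 |TF1  (TF1 one-in-one-out from 1)
bond 3 |J1  (J1 flow already set via bond 0)
bond 5 |J1  (J1: bond 0 brought flow, rest push out)

β0 |TF1
β1 |J2
β2 |Sf1
β3 |J1
β4 |J2
β5 |J1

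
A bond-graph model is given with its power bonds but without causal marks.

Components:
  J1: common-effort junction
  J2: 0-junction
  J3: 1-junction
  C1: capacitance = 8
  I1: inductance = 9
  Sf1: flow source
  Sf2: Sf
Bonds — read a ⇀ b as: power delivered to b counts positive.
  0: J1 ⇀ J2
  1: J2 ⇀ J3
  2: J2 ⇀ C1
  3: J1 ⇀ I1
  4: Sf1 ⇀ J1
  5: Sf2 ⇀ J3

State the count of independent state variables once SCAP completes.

2  (C1, I1 all integral)

#4 stroke→Sf1  (source Sf1 imposes f)
#5 stroke→Sf2  (Sf2 fixes flow; stroke at Sf2)
#1 stroke→J3  (J3: bond 5 brought flow, rest push out)
#2 stroke→J2  (C1: C, integral causality)
#0 stroke→J1  (common-e at J2 fixed by 2)
#3 stroke→I1  (common-e at J1 fixed by 0)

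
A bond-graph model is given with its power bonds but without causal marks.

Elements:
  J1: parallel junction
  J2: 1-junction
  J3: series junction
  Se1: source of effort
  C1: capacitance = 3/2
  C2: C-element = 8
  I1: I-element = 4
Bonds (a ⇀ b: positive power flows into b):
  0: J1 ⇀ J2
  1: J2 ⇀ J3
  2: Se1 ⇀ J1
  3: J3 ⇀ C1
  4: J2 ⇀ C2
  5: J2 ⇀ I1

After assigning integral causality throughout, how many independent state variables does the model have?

bond 2 →J1  (Se1 fixes effort; stroke away)
bond 0 →J2  (common-e at J1 fixed by 2)
bond 3 →J3  (prefer integral on C1)
bond 1 →J2  (J3 needs exactly one f-in)
bond 4 →J2  (C2: C, integral causality)
bond 5 →I1  (closing 1-jn rule on J2)

3  (C1, C2, I1 all integral)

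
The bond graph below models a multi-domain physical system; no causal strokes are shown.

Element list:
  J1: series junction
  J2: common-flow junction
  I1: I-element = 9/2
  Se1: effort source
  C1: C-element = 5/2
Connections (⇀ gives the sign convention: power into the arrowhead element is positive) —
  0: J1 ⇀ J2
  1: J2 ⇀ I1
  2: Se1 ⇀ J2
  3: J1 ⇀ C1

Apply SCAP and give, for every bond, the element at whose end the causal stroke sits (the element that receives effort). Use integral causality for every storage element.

b0 stroke→J2
b1 stroke→I1
b2 stroke→J2
b3 stroke→J1

bond 2 |J2  (Se1 fixes effort; stroke away)
bond 1 |I1  (I1 outputs flow p/I1)
bond 0 |J2  (1-jn J2 has f-setter on 1)
bond 3 |J1  (common-f at J1 fixed by 0)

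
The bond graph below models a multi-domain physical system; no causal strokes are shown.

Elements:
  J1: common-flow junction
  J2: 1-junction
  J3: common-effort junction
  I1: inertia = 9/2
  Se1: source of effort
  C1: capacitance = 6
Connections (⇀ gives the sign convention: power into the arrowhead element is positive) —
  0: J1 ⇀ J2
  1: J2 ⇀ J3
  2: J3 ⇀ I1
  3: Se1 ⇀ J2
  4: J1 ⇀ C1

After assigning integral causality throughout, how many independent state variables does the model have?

2  (C1, I1 all integral)

β3 →J2  (Se1 fixes effort; stroke away)
β2 →I1  (I1: I, integral causality)
β1 →J3  (closing 0-jn rule on J3)
β0 →J2  (1-jn J2 has f-setter on 1)
β4 →J1  (1-jn J1 has f-setter on 0)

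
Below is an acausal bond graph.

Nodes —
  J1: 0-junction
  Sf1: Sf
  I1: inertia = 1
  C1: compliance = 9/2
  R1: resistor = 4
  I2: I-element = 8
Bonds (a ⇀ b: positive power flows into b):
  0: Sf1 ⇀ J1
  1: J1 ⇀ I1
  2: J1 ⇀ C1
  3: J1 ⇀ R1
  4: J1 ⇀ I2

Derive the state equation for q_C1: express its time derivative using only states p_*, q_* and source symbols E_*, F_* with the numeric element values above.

β0 |Sf1  (Sf1: flow source, stroke at near end)
β1 |I1  (I1 integral (f out))
β2 |J1  (C1: C, integral causality)
β3 |R1  (J1: bond 2 brought effort, rest push out)
β4 |I2  (J1 effort already set via bond 2)

dq_C1/dt = F_Sf1 - p_I1 - p_I2/8 - q_C1/18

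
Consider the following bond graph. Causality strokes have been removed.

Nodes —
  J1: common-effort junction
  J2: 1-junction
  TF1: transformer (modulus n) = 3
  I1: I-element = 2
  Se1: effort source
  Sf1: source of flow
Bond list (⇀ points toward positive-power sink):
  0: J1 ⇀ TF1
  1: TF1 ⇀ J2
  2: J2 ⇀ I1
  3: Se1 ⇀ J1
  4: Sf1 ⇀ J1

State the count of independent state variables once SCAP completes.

bond 3 →J1  (Se1 (Se) sets effort on bond)
bond 4 →Sf1  (Sf1: flow source, stroke at near end)
bond 0 →TF1  (0-jn J1 has e-setter on 3)
bond 1 →J2  (TF1 one-in-one-out from 0)
bond 2 →I1  (J2 needs exactly one f-in)

1  (I1 all integral)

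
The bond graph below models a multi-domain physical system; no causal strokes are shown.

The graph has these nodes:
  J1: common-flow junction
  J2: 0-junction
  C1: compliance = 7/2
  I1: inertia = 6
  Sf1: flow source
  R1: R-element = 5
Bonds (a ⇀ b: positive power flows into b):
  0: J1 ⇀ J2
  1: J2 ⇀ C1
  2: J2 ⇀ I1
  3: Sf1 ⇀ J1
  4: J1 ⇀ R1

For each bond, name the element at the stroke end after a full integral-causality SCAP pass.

bond 0 |J1
bond 1 |J2
bond 2 |I1
bond 3 |Sf1
bond 4 |J1

#3 stroke→Sf1  (source Sf1 imposes f)
#0 stroke→J1  (J1 flow already set via bond 3)
#4 stroke→J1  (J1 flow already set via bond 3)
#1 stroke→J2  (prefer integral on C1)
#2 stroke→I1  (common-e at J2 fixed by 1)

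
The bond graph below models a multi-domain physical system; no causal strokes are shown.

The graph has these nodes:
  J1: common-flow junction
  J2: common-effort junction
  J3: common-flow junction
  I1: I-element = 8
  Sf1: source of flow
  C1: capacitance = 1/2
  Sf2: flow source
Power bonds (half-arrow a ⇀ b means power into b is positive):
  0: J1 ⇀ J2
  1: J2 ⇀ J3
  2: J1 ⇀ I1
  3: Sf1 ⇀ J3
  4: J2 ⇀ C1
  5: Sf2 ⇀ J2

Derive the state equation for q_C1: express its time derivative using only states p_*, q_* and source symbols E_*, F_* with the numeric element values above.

dq_C1/dt = -F_Sf1 + F_Sf2 + p_I1/8

#3 →Sf1  (Sf1 fixes flow; stroke at Sf1)
#5 →Sf2  (source Sf2 imposes f)
#1 →J3  (J3 flow already set via bond 3)
#2 →I1  (I1 integral (f out))
#0 →J1  (common-f at J1 fixed by 2)
#4 →J2  (only one effort-in slot at J2)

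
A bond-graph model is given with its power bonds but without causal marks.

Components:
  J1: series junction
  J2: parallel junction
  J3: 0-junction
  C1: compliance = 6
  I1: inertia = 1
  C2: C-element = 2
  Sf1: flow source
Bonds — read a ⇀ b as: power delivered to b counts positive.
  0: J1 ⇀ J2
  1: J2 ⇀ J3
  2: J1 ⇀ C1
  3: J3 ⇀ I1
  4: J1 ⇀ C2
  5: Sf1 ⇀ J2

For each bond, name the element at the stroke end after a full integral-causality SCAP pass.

β0 stroke→J2
β1 stroke→J3
β2 stroke→J1
β3 stroke→I1
β4 stroke→J1
β5 stroke→Sf1

bond 5 stroke at Sf1  (Sf1: flow source, stroke at near end)
bond 2 stroke at J1  (C1 outputs effort q/C1)
bond 3 stroke at I1  (prefer integral on I1)
bond 1 stroke at J3  (J3 needs exactly one e-in)
bond 0 stroke at J2  (only one effort-in slot at J2)
bond 4 stroke at J1  (1-jn J1 has f-setter on 0)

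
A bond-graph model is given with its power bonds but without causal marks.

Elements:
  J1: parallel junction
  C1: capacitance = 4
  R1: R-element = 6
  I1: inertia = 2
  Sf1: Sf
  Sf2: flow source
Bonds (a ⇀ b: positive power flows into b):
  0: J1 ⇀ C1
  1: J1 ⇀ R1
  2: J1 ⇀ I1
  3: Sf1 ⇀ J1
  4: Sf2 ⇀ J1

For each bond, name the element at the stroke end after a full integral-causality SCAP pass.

b0 stroke at J1
b1 stroke at R1
b2 stroke at I1
b3 stroke at Sf1
b4 stroke at Sf2

β3 stroke at Sf1  (Sf1: flow source, stroke at near end)
β4 stroke at Sf2  (Sf2 (Sf) sets flow on bond)
β0 stroke at J1  (C1 outputs effort q/C1)
β1 stroke at R1  (J1: bond 0 brought effort, rest push out)
β2 stroke at I1  (J1 effort already set via bond 0)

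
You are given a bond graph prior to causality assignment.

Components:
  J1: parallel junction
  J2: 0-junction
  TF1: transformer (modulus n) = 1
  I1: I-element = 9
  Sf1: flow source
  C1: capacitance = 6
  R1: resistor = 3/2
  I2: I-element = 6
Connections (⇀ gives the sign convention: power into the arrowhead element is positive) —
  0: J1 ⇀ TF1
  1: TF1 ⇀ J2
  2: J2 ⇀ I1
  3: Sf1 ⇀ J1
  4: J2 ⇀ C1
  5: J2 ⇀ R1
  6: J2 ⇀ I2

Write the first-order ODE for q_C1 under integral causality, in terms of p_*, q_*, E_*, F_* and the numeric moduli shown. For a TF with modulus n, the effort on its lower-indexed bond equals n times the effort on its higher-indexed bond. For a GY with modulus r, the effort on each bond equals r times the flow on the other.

dq_C1/dt = F_Sf1 - p_I1/9 - p_I2/6 - q_C1/9

β3 stroke at Sf1  (source Sf1 imposes f)
β0 stroke at J1  (closing 0-jn rule on J1)
β1 stroke at TF1  (TF TF1: opposite of bond 0)
β2 stroke at I1  (I1 outputs flow p/I1)
β4 stroke at J2  (C1: C, integral causality)
β5 stroke at R1  (0-jn J2 has e-setter on 4)
β6 stroke at I2  (J2 effort already set via bond 4)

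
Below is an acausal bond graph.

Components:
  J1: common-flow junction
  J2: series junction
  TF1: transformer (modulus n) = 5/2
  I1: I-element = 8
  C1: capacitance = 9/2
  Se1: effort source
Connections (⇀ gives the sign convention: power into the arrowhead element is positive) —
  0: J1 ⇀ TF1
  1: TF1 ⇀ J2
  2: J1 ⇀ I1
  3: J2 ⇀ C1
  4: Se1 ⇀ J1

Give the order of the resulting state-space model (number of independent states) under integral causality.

b4 →J1  (source Se1 imposes e)
b2 →I1  (I1: I, integral causality)
b0 →J1  (J1: bond 2 brought flow, rest push out)
b1 →TF1  (TF1 one-in-one-out from 0)
b3 →J2  (J2 flow already set via bond 1)

2  (C1, I1 all integral)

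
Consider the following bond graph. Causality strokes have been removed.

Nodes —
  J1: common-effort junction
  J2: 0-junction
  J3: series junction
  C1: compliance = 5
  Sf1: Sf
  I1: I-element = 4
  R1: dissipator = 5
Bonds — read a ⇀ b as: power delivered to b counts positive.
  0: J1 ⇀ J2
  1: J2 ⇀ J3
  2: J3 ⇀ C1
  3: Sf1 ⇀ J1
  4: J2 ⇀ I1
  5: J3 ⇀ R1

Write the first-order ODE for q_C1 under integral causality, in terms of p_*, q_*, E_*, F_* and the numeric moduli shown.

bond 3 →Sf1  (Sf1: flow source, stroke at near end)
bond 0 →J1  (only one effort-in slot at J1)
bond 2 →J3  (prefer integral on C1)
bond 4 →I1  (I1 integral (f out))
bond 1 →J2  (J2: last free bond brings effort in)
bond 5 →J3  (J3 flow already set via bond 1)

dq_C1/dt = F_Sf1 - p_I1/4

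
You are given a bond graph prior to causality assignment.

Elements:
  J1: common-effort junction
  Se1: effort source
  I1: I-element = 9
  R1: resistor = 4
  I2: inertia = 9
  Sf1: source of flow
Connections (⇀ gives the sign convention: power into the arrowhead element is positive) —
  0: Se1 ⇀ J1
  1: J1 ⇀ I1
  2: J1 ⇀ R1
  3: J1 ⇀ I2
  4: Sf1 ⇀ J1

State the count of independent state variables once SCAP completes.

2  (I1, I2 all integral)

β0 stroke→J1  (Se1: effort source, stroke at far end)
β4 stroke→Sf1  (Sf1 fixes flow; stroke at Sf1)
β1 stroke→I1  (common-e at J1 fixed by 0)
β2 stroke→R1  (J1: bond 0 brought effort, rest push out)
β3 stroke→I2  (J1 effort already set via bond 0)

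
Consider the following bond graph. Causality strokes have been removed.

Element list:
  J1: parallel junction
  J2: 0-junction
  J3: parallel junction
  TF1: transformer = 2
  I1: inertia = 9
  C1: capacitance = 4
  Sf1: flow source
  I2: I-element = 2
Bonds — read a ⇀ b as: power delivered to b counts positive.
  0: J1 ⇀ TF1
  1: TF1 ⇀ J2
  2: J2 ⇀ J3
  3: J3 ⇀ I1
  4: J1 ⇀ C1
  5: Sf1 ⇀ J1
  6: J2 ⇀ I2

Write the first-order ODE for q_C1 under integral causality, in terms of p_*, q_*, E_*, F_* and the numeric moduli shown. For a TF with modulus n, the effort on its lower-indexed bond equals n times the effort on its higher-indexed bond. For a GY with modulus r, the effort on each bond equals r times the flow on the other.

dq_C1/dt = F_Sf1 - p_I1/18 - p_I2/4

b5 →Sf1  (Sf1 (Sf) sets flow on bond)
b3 →I1  (I1 integral (f out))
b2 →J3  (J3: last free bond brings effort in)
b4 →J1  (C1 outputs effort q/C1)
b0 →TF1  (common-e at J1 fixed by 4)
b1 →J2  (TF TF1: opposite of bond 0)
b6 →I2  (J2: bond 1 brought effort, rest push out)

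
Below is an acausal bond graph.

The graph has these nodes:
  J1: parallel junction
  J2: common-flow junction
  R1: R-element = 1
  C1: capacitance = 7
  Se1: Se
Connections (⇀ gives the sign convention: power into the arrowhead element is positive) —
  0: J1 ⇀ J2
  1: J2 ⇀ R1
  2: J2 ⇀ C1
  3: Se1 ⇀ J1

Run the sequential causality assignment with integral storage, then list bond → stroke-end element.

#0 →J2
#1 →R1
#2 →J2
#3 →J1

b3 stroke→J1  (Se1: effort source, stroke at far end)
b0 stroke→J2  (J1: bond 3 brought effort, rest push out)
b2 stroke→J2  (C1: C, integral causality)
b1 stroke→R1  (closing 1-jn rule on J2)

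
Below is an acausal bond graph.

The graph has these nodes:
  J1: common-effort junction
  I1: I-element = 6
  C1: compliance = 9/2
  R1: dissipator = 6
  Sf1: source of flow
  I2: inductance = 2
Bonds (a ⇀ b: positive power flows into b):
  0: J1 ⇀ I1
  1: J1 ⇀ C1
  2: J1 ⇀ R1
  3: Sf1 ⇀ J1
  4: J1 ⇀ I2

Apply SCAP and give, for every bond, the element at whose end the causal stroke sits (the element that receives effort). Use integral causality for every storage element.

#3 stroke→Sf1  (source Sf1 imposes f)
#0 stroke→I1  (I1 integral (f out))
#1 stroke→J1  (C1: C, integral causality)
#2 stroke→R1  (J1: bond 1 brought effort, rest push out)
#4 stroke→I2  (J1 effort already set via bond 1)

bond 0 stroke at I1
bond 1 stroke at J1
bond 2 stroke at R1
bond 3 stroke at Sf1
bond 4 stroke at I2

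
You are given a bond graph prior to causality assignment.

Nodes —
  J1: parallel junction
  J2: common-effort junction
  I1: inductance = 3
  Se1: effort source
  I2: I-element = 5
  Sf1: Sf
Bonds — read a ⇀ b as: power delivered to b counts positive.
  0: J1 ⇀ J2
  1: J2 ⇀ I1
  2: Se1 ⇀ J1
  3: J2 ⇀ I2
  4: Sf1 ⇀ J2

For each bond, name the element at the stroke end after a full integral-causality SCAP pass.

b0 →J2
b1 →I1
b2 →J1
b3 →I2
b4 →Sf1

β2 |J1  (Se1: effort source, stroke at far end)
β4 |Sf1  (Sf1 (Sf) sets flow on bond)
β0 |J2  (J1: bond 2 brought effort, rest push out)
β1 |I1  (J2: bond 0 brought effort, rest push out)
β3 |I2  (common-e at J2 fixed by 0)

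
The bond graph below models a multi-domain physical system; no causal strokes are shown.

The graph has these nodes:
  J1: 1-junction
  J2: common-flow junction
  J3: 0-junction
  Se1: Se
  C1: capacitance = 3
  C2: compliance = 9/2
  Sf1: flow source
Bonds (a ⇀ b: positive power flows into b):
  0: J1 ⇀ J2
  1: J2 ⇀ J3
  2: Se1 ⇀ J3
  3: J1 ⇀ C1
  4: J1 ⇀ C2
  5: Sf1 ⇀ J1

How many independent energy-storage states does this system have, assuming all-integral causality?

#2 stroke at J3  (Se1 (Se) sets effort on bond)
#5 stroke at Sf1  (Sf1 (Sf) sets flow on bond)
#0 stroke at J1  (J1: bond 5 brought flow, rest push out)
#3 stroke at J1  (J1 flow already set via bond 5)
#4 stroke at J1  (1-jn J1 has f-setter on 5)
#1 stroke at J2  (1-jn J2 has f-setter on 0)

2  (C1, C2 all integral)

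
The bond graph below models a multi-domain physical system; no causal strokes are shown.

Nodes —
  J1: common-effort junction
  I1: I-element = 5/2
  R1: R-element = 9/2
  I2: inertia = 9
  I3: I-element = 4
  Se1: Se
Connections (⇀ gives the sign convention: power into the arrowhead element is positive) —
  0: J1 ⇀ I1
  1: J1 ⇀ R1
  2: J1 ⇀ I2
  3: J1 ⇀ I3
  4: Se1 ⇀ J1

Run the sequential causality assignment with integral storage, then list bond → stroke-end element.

β0 |I1
β1 |R1
β2 |I2
β3 |I3
β4 |J1

bond 4 stroke at J1  (Se1 fixes effort; stroke away)
bond 0 stroke at I1  (0-jn J1 has e-setter on 4)
bond 1 stroke at R1  (J1 effort already set via bond 4)
bond 2 stroke at I2  (J1 effort already set via bond 4)
bond 3 stroke at I3  (common-e at J1 fixed by 4)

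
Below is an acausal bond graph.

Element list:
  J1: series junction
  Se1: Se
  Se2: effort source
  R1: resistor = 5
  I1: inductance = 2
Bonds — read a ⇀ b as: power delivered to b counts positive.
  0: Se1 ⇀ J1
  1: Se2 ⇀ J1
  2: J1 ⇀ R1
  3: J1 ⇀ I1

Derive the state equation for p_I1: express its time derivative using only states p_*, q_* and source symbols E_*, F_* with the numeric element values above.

β0 stroke→J1  (Se1 fixes effort; stroke away)
β1 stroke→J1  (Se2 fixes effort; stroke away)
β3 stroke→I1  (I1: I, integral causality)
β2 stroke→J1  (J1 flow already set via bond 3)

dp_I1/dt = E_Se1 + E_Se2 - 5*p_I1/2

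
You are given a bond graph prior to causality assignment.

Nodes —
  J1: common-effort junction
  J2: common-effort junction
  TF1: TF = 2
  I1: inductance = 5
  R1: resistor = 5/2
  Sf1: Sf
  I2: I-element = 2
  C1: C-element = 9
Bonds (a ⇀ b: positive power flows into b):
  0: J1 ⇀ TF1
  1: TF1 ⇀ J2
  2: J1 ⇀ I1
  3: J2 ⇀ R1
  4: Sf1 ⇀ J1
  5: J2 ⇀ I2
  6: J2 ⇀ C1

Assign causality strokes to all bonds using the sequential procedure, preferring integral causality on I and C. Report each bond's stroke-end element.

b4 stroke→Sf1  (Sf1 fixes flow; stroke at Sf1)
b2 stroke→I1  (I1 integral (f out))
b0 stroke→J1  (closing 0-jn rule on J1)
b1 stroke→TF1  (TF1 one-in-one-out from 0)
b5 stroke→I2  (I2: I, integral causality)
b6 stroke→J2  (C1 integral (e out))
b3 stroke→R1  (J2: bond 6 brought effort, rest push out)

#0 |J1
#1 |TF1
#2 |I1
#3 |R1
#4 |Sf1
#5 |I2
#6 |J2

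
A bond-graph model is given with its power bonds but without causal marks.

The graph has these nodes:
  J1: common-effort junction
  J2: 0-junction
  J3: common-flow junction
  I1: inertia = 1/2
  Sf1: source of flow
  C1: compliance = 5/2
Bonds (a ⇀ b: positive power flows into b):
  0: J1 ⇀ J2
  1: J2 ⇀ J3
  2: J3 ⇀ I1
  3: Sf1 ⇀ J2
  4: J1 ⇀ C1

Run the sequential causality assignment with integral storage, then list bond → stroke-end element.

b3 →Sf1  (source Sf1 imposes f)
b2 →I1  (I1: I, integral causality)
b1 →J3  (J3: bond 2 brought flow, rest push out)
b0 →J2  (J2: last free bond brings effort in)
b4 →J1  (only one effort-in slot at J1)

bond 0 →J2
bond 1 →J3
bond 2 →I1
bond 3 →Sf1
bond 4 →J1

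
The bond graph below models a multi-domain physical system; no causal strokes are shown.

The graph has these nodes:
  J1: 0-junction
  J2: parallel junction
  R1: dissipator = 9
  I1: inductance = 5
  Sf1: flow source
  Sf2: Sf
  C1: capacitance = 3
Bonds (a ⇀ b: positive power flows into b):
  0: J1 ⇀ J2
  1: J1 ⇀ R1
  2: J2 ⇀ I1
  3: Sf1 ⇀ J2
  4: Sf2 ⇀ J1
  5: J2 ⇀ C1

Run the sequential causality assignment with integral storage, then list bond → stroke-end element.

#3 stroke at Sf1  (Sf1: flow source, stroke at near end)
#4 stroke at Sf2  (Sf2 fixes flow; stroke at Sf2)
#2 stroke at I1  (I1: I, integral causality)
#5 stroke at J2  (C1 outputs effort q/C1)
#0 stroke at J1  (0-jn J2 has e-setter on 5)
#1 stroke at R1  (J1 effort already set via bond 0)

β0 stroke at J1
β1 stroke at R1
β2 stroke at I1
β3 stroke at Sf1
β4 stroke at Sf2
β5 stroke at J2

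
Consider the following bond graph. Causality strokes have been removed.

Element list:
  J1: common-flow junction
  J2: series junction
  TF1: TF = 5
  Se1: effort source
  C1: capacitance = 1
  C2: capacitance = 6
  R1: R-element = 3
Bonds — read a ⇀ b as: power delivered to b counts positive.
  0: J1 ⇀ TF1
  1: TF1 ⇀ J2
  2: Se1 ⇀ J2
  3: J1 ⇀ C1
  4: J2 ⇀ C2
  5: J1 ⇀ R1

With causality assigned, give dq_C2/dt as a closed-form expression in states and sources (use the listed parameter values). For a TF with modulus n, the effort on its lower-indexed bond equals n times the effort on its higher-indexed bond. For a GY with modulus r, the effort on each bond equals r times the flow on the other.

dq_C2/dt = 25*E_Se1/3 - 5*q_C1/3 - 25*q_C2/18

b2 stroke→J2  (Se1 fixes effort; stroke away)
b3 stroke→J1  (C1 integral (e out))
b4 stroke→J2  (C2 integral (e out))
b1 stroke→TF1  (only one flow-in slot at J2)
b0 stroke→J1  (through TF1, causality passes straight; one stroke at TF1)
b5 stroke→R1  (closing 1-jn rule on J1)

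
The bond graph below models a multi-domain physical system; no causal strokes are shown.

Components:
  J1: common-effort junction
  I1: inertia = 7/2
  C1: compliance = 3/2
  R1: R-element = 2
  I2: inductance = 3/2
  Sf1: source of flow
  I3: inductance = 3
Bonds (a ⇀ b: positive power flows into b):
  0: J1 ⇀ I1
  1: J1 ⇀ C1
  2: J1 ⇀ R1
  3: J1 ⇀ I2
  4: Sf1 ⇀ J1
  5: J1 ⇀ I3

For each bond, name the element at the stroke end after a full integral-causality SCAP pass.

b4 stroke at Sf1  (Sf1 (Sf) sets flow on bond)
b0 stroke at I1  (I1 integral (f out))
b1 stroke at J1  (C1: C, integral causality)
b2 stroke at R1  (J1 effort already set via bond 1)
b3 stroke at I2  (0-jn J1 has e-setter on 1)
b5 stroke at I3  (common-e at J1 fixed by 1)

β0 |I1
β1 |J1
β2 |R1
β3 |I2
β4 |Sf1
β5 |I3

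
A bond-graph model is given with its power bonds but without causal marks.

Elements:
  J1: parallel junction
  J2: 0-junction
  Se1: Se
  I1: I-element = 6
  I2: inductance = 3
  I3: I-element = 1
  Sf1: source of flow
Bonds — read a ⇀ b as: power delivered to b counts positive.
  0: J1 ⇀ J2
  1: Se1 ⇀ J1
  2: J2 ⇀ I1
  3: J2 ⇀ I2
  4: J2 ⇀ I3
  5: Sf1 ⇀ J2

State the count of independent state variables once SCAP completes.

3  (I1, I2, I3 all integral)

b1 |J1  (Se1 fixes effort; stroke away)
b5 |Sf1  (Sf1: flow source, stroke at near end)
b0 |J2  (common-e at J1 fixed by 1)
b2 |I1  (0-jn J2 has e-setter on 0)
b3 |I2  (0-jn J2 has e-setter on 0)
b4 |I3  (J2: bond 0 brought effort, rest push out)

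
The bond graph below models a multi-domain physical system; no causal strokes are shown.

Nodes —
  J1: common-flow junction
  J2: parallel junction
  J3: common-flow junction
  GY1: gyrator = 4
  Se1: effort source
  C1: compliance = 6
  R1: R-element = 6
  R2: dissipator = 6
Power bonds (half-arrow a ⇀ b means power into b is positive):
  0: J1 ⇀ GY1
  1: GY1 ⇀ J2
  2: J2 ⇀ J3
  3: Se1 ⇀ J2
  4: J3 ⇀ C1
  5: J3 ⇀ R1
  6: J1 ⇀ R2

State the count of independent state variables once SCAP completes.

1  (C1 all integral)

β3 →J2  (Se1 fixes effort; stroke away)
β1 →GY1  (0-jn J2 has e-setter on 3)
β2 →J3  (J2 effort already set via bond 3)
β0 →GY1  (GY1 both-in/both-out from 1)
β6 →J1  (J1: bond 0 brought flow, rest push out)
β4 →J3  (C1: C, integral causality)
β5 →R1  (closing 1-jn rule on J3)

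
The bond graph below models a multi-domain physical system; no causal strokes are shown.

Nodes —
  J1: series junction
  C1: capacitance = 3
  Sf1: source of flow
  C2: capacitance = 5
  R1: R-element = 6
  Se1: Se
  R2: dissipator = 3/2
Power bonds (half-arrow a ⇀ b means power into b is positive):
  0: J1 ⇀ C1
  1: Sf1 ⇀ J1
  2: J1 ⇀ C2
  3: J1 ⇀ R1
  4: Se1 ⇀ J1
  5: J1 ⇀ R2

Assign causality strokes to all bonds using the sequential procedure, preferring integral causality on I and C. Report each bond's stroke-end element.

bond 0 stroke at J1
bond 1 stroke at Sf1
bond 2 stroke at J1
bond 3 stroke at J1
bond 4 stroke at J1
bond 5 stroke at J1

β1 stroke→Sf1  (Sf1 fixes flow; stroke at Sf1)
β4 stroke→J1  (source Se1 imposes e)
β0 stroke→J1  (J1 flow already set via bond 1)
β2 stroke→J1  (J1 flow already set via bond 1)
β3 stroke→J1  (common-f at J1 fixed by 1)
β5 stroke→J1  (J1: bond 1 brought flow, rest push out)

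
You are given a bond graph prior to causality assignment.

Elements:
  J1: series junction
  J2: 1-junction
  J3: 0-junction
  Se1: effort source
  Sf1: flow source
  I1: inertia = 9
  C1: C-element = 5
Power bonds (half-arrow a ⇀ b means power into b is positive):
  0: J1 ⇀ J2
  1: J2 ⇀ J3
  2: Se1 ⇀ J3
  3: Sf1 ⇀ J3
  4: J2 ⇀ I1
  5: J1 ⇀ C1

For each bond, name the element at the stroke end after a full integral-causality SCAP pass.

b2 stroke at J3  (Se1 (Se) sets effort on bond)
b3 stroke at Sf1  (Sf1 fixes flow; stroke at Sf1)
b1 stroke at J2  (0-jn J3 has e-setter on 2)
b4 stroke at I1  (I1: I, integral causality)
b0 stroke at J2  (J2 flow already set via bond 4)
b5 stroke at J1  (J1: bond 0 brought flow, rest push out)

β0 stroke→J2
β1 stroke→J2
β2 stroke→J3
β3 stroke→Sf1
β4 stroke→I1
β5 stroke→J1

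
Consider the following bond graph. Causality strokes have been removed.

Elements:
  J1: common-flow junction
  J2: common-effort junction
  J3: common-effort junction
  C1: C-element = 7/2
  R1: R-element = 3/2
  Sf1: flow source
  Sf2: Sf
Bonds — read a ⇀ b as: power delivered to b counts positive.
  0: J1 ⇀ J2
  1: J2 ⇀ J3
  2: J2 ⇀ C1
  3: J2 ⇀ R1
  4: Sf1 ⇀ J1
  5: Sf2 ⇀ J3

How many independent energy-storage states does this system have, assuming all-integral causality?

β4 →Sf1  (Sf1 (Sf) sets flow on bond)
β5 →Sf2  (Sf2 (Sf) sets flow on bond)
β0 →J1  (J1 flow already set via bond 4)
β1 →J3  (closing 0-jn rule on J3)
β2 →J2  (C1: C, integral causality)
β3 →R1  (0-jn J2 has e-setter on 2)

1  (C1 all integral)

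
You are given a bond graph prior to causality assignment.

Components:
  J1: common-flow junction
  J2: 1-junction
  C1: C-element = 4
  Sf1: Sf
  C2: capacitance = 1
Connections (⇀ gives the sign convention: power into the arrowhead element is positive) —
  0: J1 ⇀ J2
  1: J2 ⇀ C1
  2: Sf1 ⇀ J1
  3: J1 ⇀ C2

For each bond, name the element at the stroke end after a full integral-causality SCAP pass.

bond 0 |J1
bond 1 |J2
bond 2 |Sf1
bond 3 |J1

bond 2 stroke at Sf1  (Sf1 (Sf) sets flow on bond)
bond 0 stroke at J1  (common-f at J1 fixed by 2)
bond 3 stroke at J1  (J1 flow already set via bond 2)
bond 1 stroke at J2  (J2: bond 0 brought flow, rest push out)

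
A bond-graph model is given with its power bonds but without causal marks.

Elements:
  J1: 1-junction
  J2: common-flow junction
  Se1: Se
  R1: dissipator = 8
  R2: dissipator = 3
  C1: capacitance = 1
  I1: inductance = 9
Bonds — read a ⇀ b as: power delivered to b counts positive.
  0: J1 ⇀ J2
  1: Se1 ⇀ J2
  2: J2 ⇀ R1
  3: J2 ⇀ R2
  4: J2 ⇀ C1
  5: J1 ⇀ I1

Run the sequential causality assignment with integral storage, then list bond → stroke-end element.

bond 1 |J2  (Se1 (Se) sets effort on bond)
bond 4 |J2  (C1: C, integral causality)
bond 5 |I1  (prefer integral on I1)
bond 0 |J1  (common-f at J1 fixed by 5)
bond 2 |J2  (J2: bond 0 brought flow, rest push out)
bond 3 |J2  (J2 flow already set via bond 0)

bond 0 |J1
bond 1 |J2
bond 2 |J2
bond 3 |J2
bond 4 |J2
bond 5 |I1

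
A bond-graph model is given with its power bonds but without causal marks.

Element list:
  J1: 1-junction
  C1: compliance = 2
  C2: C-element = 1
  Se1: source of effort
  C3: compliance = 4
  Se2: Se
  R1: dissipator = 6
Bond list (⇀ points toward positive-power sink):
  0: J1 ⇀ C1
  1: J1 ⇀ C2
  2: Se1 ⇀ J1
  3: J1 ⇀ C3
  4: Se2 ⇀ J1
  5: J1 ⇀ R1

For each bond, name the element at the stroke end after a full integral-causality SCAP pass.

b0 stroke at J1
b1 stroke at J1
b2 stroke at J1
b3 stroke at J1
b4 stroke at J1
b5 stroke at R1

#2 |J1  (Se1 (Se) sets effort on bond)
#4 |J1  (Se2 fixes effort; stroke away)
#0 |J1  (prefer integral on C1)
#1 |J1  (C2 integral (e out))
#3 |J1  (C3: C, integral causality)
#5 |R1  (J1: last free bond brings flow in)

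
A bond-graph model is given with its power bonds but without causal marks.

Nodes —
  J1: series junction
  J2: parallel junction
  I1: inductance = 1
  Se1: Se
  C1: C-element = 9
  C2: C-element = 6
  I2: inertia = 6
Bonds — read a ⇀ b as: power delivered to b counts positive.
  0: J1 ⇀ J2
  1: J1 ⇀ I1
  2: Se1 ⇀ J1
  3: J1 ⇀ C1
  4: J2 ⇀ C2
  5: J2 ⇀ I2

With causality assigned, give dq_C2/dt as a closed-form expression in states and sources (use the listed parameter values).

dq_C2/dt = p_I1 - p_I2/6

bond 2 stroke at J1  (source Se1 imposes e)
bond 1 stroke at I1  (I1: I, integral causality)
bond 0 stroke at J1  (J1: bond 1 brought flow, rest push out)
bond 3 stroke at J1  (J1 flow already set via bond 1)
bond 4 stroke at J2  (C2 integral (e out))
bond 5 stroke at I2  (common-e at J2 fixed by 4)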